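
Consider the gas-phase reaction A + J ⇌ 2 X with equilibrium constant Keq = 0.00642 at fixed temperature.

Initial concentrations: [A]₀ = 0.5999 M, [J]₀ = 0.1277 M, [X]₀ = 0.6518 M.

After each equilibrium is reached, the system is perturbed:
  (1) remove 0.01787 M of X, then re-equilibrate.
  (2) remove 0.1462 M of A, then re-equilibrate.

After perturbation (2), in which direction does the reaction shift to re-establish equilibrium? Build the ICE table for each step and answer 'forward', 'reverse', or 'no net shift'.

Q₀ = 5.546 vs Keq = 0.00642 ⇒ Q>K, reverse
Step 1:
                  A         J         X
  I          0.5999    0.1277    0.6518
  C           0.301     0.301    -0.602
  E          0.9009    0.4287   0.04979
  solve Keq expr → x = -0.301; check Q = 0.00642
Then remove 0.01787 M of X.
Step 2:
                  A         J         X
  I          0.9009    0.4287   0.03192
  C       -0.008567 -0.008567   0.01713
  E          0.8923    0.4201   0.04906
  solve Keq expr → x = 0.008567; check Q = 0.00642
Then remove 0.1462 M of A.
Step 3:
                  A         J         X
  I          0.7461    0.4201   0.04906
  C        0.002015  0.002015  -0.00403
  E          0.7482    0.4222   0.04503
  solve Keq expr → x = -0.002015; check Q = 0.00642

Direction: reverse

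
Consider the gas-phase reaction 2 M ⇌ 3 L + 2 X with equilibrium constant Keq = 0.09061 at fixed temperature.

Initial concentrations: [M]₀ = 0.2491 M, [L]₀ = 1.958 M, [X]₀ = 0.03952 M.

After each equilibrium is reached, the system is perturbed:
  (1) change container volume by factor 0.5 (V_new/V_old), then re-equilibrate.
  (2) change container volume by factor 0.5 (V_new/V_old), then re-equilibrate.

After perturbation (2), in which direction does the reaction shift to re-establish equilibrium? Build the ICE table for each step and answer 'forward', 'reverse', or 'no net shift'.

Direction: reverse

Q₀ = 0.1889 vs Keq = 0.09061 ⇒ Q>K, reverse
Step 1:
                    M           L           X
  I            0.2491       1.958     0.03952
  C           0.01063    -0.01595    -0.01063
  E            0.2597       1.942     0.02889
  solve Keq expr → x = -0.005316; check Q = 0.09061
Then change container volume by factor 0.5 (V_new/V_old).
Step 2:
                    M           L           X
  I            0.5195       3.884     0.05778
  C            0.0355    -0.05325     -0.0355
  E             0.555       3.831     0.02228
  solve Keq expr → x = -0.01775; check Q = 0.09061
Then change container volume by factor 0.5 (V_new/V_old).
Step 3:
                    M           L           X
  I              1.11       7.662     0.04456
  C           0.02827     -0.0424    -0.02827
  E             1.138       7.619     0.01629
  solve Keq expr → x = -0.01413; check Q = 0.09061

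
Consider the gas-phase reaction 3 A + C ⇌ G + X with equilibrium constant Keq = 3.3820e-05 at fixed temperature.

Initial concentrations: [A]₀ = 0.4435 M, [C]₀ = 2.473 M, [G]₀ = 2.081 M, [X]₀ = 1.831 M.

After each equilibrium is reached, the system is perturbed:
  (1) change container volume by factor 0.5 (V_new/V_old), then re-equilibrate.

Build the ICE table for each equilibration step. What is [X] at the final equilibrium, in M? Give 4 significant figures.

[X]_eq = 0.3861 M

Q₀ = 17.66 vs Keq = 3.3820e-05 ⇒ Q>K, reverse
Step 1:
                    A           C           G           X
  I            0.4435       2.473       2.081       1.831
  C             5.253       1.751      -1.751      -1.751
  E             5.696       4.224        0.33     0.08002
  solve Keq expr → x = -1.751; check Q = 3.3820e-05
Then change container volume by factor 0.5 (V_new/V_old).
Step 2:
                    A           C           G           X
  I             11.39       8.448        0.66        0.16
  C           -0.6781      -0.226       0.226       0.226
  E             10.71       8.222      0.8861      0.3861
  solve Keq expr → x = 0.226; check Q = 3.3820e-05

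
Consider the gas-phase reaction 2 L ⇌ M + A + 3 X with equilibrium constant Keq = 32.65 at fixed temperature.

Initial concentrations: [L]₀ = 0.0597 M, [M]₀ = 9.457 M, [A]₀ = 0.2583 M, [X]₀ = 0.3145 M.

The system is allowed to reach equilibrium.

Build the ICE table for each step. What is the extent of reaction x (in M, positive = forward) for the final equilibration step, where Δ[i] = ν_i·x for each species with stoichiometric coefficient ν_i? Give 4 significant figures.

Q₀ = 21.32 vs Keq = 32.65 ⇒ Q<K, forward
Step 1:
                  L         M         A         X
  Initial    0.0597     9.457    0.2583    0.3145
  Change  -0.008189  0.004095  0.004095   0.01228
  Equil     0.05151     9.461    0.2624    0.3268
  solve Keq expr → x = 0.004095; check Q = 32.65

x = 0.004095 M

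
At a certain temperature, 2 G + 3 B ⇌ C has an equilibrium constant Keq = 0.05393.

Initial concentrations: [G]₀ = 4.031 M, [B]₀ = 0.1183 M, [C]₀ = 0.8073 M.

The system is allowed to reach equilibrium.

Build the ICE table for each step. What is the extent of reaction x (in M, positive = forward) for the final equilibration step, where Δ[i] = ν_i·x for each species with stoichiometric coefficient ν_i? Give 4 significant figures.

x = -0.2304 M

Q₀ = 30.01 vs Keq = 0.05393 ⇒ Q>K, reverse
Step 1:
                    G           B           C
  init          4.031      0.1183      0.8073
  Δ            0.4607      0.6911     -0.2304
  eq            4.492      0.8094      0.5769
  solve Keq expr → x = -0.2304; check Q = 0.05393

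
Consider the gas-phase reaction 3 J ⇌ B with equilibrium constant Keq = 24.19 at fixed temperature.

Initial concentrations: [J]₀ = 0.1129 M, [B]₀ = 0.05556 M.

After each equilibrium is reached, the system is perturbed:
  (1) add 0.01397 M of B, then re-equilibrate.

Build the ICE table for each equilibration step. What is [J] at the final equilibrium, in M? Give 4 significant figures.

[J]_eq = 0.1366 M

Q₀ = 38.61 vs Keq = 24.19 ⇒ Q>K, reverse
Step 1:
                    J           B
  Initial      0.1129     0.05556
  Change      0.01497   -0.004989
  Equil        0.1279     0.05057
  solve Keq expr → x = -0.004989; check Q = 24.19
Then add 0.01397 M of B.
Step 2:
                    J           B
  Initial      0.1279     0.06454
  Change     0.008717   -0.002906
  Equil        0.1366     0.06164
  solve Keq expr → x = -0.002906; check Q = 24.19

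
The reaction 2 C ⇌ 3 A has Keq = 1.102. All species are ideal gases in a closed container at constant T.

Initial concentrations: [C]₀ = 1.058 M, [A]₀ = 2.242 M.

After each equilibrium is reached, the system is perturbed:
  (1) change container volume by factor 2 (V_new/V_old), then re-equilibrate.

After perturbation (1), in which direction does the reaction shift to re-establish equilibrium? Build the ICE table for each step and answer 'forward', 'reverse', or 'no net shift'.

Q₀ = 10.07 vs Keq = 1.102 ⇒ Q>K, reverse
Step 1:
                    C           A
  I             1.058       2.242
  C            0.5497     -0.8245
  E             1.608       1.418
  solve Keq expr → x = -0.2748; check Q = 1.102
Then change container volume by factor 2 (V_new/V_old).
Step 2:
                    C           A
  I            0.8038      0.7088
  C          -0.08174      0.1226
  E            0.7221      0.8314
  solve Keq expr → x = 0.04087; check Q = 1.102

Direction: forward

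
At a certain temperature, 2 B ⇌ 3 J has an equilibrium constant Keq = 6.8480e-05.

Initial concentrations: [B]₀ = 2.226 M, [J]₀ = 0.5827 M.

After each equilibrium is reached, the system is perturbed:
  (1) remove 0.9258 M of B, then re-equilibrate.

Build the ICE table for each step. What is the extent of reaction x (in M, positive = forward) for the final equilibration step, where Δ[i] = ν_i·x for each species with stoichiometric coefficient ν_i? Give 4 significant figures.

x = -0.006496 M

Q₀ = 0.03993 vs Keq = 6.8480e-05 ⇒ Q>K, reverse
Step 1:
                  B         J
  I           2.226    0.5827
  C          0.3374   -0.5061
  E           2.563   0.07663
  solve Keq expr → x = -0.1687; check Q = 6.8480e-05
Then remove 0.9258 M of B.
Step 2:
                  B         J
  I           1.638   0.07663
  C         0.01299  -0.01949
  E           1.651   0.05714
  solve Keq expr → x = -0.006496; check Q = 6.8480e-05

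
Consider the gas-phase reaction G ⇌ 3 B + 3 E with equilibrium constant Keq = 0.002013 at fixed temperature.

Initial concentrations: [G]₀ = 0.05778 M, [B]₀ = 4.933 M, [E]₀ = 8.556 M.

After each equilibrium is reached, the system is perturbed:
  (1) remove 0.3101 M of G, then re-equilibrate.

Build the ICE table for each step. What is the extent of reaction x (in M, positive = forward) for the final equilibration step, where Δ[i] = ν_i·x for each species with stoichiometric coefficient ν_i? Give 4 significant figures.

x = -8.8265e-04 M

Q₀ = 1.3013e+06 vs Keq = 0.002013 ⇒ Q>K, reverse
Step 1:
                  G         B         E
  Initial   0.05778     4.933     8.556
  Change      1.631    -4.892    -4.892
  Equil       1.688   0.04103     3.664
  solve Keq expr → x = -1.631; check Q = 0.002013
Then remove 0.3101 M of G.
Step 2:
                  G         B         E
  Initial     1.378   0.04103     3.664
  Change  8.8265e-04 -0.002648 -0.002648
  Equil       1.379   0.03839     3.661
  solve Keq expr → x = -8.8265e-04; check Q = 0.002013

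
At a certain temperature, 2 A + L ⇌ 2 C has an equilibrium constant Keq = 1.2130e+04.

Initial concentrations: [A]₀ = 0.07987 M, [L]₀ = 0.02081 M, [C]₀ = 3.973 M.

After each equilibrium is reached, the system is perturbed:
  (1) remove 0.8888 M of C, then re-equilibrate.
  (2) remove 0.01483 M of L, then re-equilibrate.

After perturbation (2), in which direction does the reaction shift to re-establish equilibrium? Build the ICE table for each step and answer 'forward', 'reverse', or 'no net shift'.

Q₀ = 1.1890e+05 vs Keq = 1.2130e+04 ⇒ Q>K, reverse
Step 1:
                  A         L         C
  I         0.07987   0.02081     3.973
  C         0.07008   0.03504  -0.07008
  E            0.15   0.05585     3.903
  solve Keq expr → x = -0.03504; check Q = 1.2130e+04
Then remove 0.8888 M of C.
Step 2:
                  A         L         C
  I            0.15   0.05585     3.014
  C        -0.02074  -0.01037   0.02074
  E          0.1292   0.04548     3.035
  solve Keq expr → x = 0.01037; check Q = 1.2130e+04
Then remove 0.01483 M of L.
Step 3:
                  A         L         C
  I          0.1292   0.03065     3.035
  C         0.01307  0.006535  -0.01307
  E          0.1423   0.03719     3.022
  solve Keq expr → x = -0.006535; check Q = 1.2130e+04

Direction: reverse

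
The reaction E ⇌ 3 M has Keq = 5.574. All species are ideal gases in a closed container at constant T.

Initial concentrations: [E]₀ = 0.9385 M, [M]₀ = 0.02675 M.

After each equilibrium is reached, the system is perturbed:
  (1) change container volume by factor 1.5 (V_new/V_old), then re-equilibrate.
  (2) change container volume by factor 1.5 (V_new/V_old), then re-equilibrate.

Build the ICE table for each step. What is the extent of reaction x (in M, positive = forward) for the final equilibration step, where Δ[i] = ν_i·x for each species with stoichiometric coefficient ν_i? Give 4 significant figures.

x = 0.0455 M

Q₀ = 2.0396e-05 vs Keq = 5.574 ⇒ Q<K, forward
Step 1:
                    E           M
  init         0.9385     0.02675
  Δ            -0.455       1.365
  eq           0.4835       1.392
  solve Keq expr → x = 0.455; check Q = 5.574
Then change container volume by factor 1.5 (V_new/V_old).
Step 2:
                    E           M
  init         0.3224      0.9278
  Δ          -0.06613      0.1984
  eq           0.2562       1.126
  solve Keq expr → x = 0.06613; check Q = 5.574
Then change container volume by factor 1.5 (V_new/V_old).
Step 3:
                    E           M
  init         0.1708      0.7508
  Δ           -0.0455      0.1365
  eq           0.1253      0.8873
  solve Keq expr → x = 0.0455; check Q = 5.574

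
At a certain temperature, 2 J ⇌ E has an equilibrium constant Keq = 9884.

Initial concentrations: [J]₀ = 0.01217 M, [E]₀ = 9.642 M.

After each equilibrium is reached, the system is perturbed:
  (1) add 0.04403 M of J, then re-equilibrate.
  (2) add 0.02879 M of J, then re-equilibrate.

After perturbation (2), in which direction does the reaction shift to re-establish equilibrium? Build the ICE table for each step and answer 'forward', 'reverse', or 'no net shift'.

Direction: forward

Q₀ = 6.5101e+04 vs Keq = 9884 ⇒ Q>K, reverse
Step 1:
                   J          E
  Initial    0.01217      9.642
  Change     0.01905  -0.009524
  Equil      0.03122      9.632
  solve Keq expr → x = -0.009524; check Q = 9884
Then add 0.04403 M of J.
Step 2:
                   J          E
  Initial    0.07525      9.632
  Change    -0.04399      0.022
  Equil      0.03125      9.654
  solve Keq expr → x = 0.022; check Q = 9884
Then add 0.02879 M of J.
Step 3:
                   J          E
  Initial    0.06004      9.654
  Change    -0.02877    0.01438
  Equil      0.03128      9.669
  solve Keq expr → x = 0.01438; check Q = 9884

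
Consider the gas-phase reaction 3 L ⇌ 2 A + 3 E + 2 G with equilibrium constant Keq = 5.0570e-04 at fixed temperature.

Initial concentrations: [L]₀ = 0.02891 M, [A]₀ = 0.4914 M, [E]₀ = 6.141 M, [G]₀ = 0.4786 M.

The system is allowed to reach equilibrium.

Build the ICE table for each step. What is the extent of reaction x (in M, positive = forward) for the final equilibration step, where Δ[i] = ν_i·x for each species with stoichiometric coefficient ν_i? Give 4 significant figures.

x = -0.226 M

Q₀ = 5.3014e+05 vs Keq = 5.0570e-04 ⇒ Q>K, reverse
Step 1:
                    L           A           E           G
  init        0.02891      0.4914       6.141      0.4786
  Δ             0.678      -0.452      -0.678      -0.452
  eq           0.7069     0.03938       5.463     0.02658
  solve Keq expr → x = -0.226; check Q = 5.0570e-04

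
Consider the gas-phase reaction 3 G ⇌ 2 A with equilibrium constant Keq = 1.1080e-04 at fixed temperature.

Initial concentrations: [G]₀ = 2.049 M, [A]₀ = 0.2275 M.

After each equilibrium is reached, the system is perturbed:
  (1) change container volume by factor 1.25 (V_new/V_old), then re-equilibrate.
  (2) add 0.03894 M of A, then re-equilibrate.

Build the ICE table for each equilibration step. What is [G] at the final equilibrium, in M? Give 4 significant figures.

Q₀ = 0.006016 vs Keq = 1.1080e-04 ⇒ Q>K, reverse
Step 1:
                  G         A
  I           2.049    0.2275
  C           0.285     -0.19
  E           2.334   0.03753
  solve Keq expr → x = -0.09498; check Q = 1.1080e-04
Then change container volume by factor 1.25 (V_new/V_old).
Step 2:
                  G         A
  I           1.867   0.03003
  C        0.004606  -0.00307
  E           1.872   0.02696
  solve Keq expr → x = -0.001535; check Q = 1.1080e-04
Then add 0.03894 M of A.
Step 3:
                  G         A
  I           1.872    0.0659
  C         0.05656  -0.03771
  E           1.928   0.02819
  solve Keq expr → x = -0.01885; check Q = 1.1080e-04

[G]_eq = 1.928 M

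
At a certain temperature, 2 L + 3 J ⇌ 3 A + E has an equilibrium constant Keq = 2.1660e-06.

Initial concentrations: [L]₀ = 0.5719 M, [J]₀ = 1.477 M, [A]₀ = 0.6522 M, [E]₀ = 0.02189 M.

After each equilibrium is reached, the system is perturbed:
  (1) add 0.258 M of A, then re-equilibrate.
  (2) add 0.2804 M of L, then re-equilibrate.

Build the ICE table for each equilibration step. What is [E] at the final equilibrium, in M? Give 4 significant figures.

Q₀ = 0.005762 vs Keq = 2.1660e-06 ⇒ Q>K, reverse
Step 1:
                   L          J          A          E
  I           0.5719      1.477     0.6522    0.02189
  C          0.04375    0.06563   -0.06563   -0.02188
  E           0.6157      1.543     0.5866 1.4933e-05
  solve Keq expr → x = -0.02188; check Q = 2.1660e-06
Then add 0.258 M of A.
Step 2:
                   L          J          A          E
  I           0.6157      1.543     0.8446 1.4933e-05
  C       1.9858e-05 2.9787e-05 -2.9787e-05 -9.9290e-06
  E           0.6157      1.543     0.8445 5.0037e-06
  solve Keq expr → x = -9.9290e-06; check Q = 2.1660e-06
Then add 0.2804 M of L.
Step 3:
                   L          J          A          E
  I           0.8961      1.543     0.8445 5.0037e-06
  C       -1.1189e-05 -1.6783e-05 1.6783e-05 5.5944e-06
  E           0.8961      1.543     0.8446 1.0598e-05
  solve Keq expr → x = 5.5944e-06; check Q = 2.1660e-06

[E]_eq = 1.0598e-05 M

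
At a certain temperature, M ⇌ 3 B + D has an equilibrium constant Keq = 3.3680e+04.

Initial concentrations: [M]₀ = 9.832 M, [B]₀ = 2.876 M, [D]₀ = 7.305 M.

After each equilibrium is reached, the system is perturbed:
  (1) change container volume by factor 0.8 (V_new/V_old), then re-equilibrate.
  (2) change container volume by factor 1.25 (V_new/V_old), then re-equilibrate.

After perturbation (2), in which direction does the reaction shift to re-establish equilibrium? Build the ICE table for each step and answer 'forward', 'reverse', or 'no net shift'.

Direction: forward

Q₀ = 17.67 vs Keq = 3.3680e+04 ⇒ Q<K, forward
Step 1:
                  M         B         D
  I           9.832     2.876     7.305
  C          -6.084     18.25     6.084
  E           3.748     21.13     13.39
  solve Keq expr → x = 6.084; check Q = 3.3680e+04
Then change container volume by factor 0.8 (V_new/V_old).
Step 2:
                  M         B         D
  I           4.686     26.41     16.74
  C           1.084    -3.253    -1.084
  E            5.77     23.16     15.65
  solve Keq expr → x = -1.084; check Q = 3.3680e+04
Then change container volume by factor 1.25 (V_new/V_old).
Step 3:
                  M         B         D
  I           4.616     18.52     12.52
  C         -0.8674     2.602    0.8674
  E           3.748     21.13     13.39
  solve Keq expr → x = 0.8674; check Q = 3.3680e+04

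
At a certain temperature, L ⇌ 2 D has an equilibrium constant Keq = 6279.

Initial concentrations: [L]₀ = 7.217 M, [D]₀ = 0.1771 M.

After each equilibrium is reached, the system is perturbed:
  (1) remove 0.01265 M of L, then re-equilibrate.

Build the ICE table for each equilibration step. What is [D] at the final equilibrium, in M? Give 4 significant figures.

Q₀ = 0.004346 vs Keq = 6279 ⇒ Q<K, forward
Step 1:
                  L         D
  Initial     7.217    0.1771
  Change     -7.183     14.37
  Equil     0.03369     14.54
  solve Keq expr → x = 7.183; check Q = 6279
Then remove 0.01265 M of L.
Step 2:
                  L         D
  Initial   0.02104     14.54
  Change    0.01253  -0.02507
  Equil     0.03357     14.52
  solve Keq expr → x = -0.01253; check Q = 6279

[D]_eq = 14.52 M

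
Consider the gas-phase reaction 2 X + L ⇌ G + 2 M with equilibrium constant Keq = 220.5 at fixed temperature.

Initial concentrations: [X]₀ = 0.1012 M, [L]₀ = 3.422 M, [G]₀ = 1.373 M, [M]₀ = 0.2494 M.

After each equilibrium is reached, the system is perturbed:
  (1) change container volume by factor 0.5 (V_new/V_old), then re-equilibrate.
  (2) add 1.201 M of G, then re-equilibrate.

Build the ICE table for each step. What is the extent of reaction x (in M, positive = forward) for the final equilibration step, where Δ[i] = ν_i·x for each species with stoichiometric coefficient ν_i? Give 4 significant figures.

Q₀ = 2.437 vs Keq = 220.5 ⇒ Q<K, forward
Step 1:
                    X           L           G           M
  I            0.1012       3.422       1.373      0.2494
  C          -0.08655    -0.04328     0.04328     0.08655
  E           0.01465       3.379       1.416       0.336
  solve Keq expr → x = 0.04328; check Q = 220.5
Then change container volume by factor 0.5 (V_new/V_old).
Step 2:
                    X           L           G           M
  I            0.0293       6.757       2.833      0.6719
  C                 0           0           0           0
  E            0.0293       6.757       2.833      0.6719
  solve Keq expr → x = 0; check Q = 220.5
Then add 1.201 M of G.
Step 3:
                    X           L           G           M
  I            0.0293       6.757       4.034      0.6719
  C          0.005366    0.002683   -0.002683   -0.005366
  E           0.03466        6.76       4.031      0.6665
  solve Keq expr → x = -0.002683; check Q = 220.5

x = -0.002683 M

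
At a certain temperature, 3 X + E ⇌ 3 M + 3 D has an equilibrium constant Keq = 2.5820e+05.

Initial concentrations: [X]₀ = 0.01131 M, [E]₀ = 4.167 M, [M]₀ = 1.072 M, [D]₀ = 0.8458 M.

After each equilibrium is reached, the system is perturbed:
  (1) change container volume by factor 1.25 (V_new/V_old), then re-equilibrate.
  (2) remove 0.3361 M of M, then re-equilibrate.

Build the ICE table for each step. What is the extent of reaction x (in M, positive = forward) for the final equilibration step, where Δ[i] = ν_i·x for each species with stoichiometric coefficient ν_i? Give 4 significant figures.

x = 7.9029e-04 M

Q₀ = 1.2364e+05 vs Keq = 2.5820e+05 ⇒ Q<K, forward
Step 1:
                    X           E           M           D
  Initial     0.01131       4.167       1.072      0.8458
  Change    -0.002416 -8.0522e-04    0.002416    0.002416
  Equil      0.008894       4.166       1.074      0.8482
  solve Keq expr → x = 8.0522e-04; check Q = 2.5820e+05
Then change container volume by factor 1.25 (V_new/V_old).
Step 2:
                    X           E           M           D
  Initial    0.007115       3.333      0.8595      0.6786
  Change  -9.6769e-04 -3.2256e-04  9.6769e-04  9.6769e-04
  Equil      0.006148       3.333      0.8605      0.6795
  solve Keq expr → x = 3.2256e-04; check Q = 2.5820e+05
Then remove 0.3361 M of M.
Step 3:
                    X           E           M           D
  Initial    0.006148       3.333      0.5244      0.6795
  Change    -0.002371 -7.9029e-04    0.002371    0.002371
  Equil      0.003777       3.332      0.5268      0.6819
  solve Keq expr → x = 7.9029e-04; check Q = 2.5820e+05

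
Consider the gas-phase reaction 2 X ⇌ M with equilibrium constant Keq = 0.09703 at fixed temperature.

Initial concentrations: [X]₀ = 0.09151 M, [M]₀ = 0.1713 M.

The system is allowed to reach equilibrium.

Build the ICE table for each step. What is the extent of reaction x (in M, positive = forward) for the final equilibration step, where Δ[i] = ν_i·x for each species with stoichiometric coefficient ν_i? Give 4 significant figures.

x = -0.1556 M

Q₀ = 20.46 vs Keq = 0.09703 ⇒ Q>K, reverse
Step 1:
                  X         M
  init      0.09151    0.1713
  Δ          0.3111   -0.1556
  eq         0.4026   0.01573
  solve Keq expr → x = -0.1556; check Q = 0.09703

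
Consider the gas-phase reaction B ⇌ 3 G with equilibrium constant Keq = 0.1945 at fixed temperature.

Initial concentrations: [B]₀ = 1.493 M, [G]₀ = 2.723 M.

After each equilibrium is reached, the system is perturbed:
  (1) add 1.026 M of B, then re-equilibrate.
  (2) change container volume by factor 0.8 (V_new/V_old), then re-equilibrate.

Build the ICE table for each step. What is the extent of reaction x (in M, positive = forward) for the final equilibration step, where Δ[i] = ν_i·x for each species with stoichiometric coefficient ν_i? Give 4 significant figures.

x = -0.04766 M

Q₀ = 13.52 vs Keq = 0.1945 ⇒ Q>K, reverse
Step 1:
                    B           G
  Initial       1.493       2.723
  Change       0.6583      -1.975
  Equil         2.151       0.748
  solve Keq expr → x = -0.6583; check Q = 0.1945
Then add 1.026 M of B.
Step 2:
                    B           G
  Initial       3.177       0.748
  Change      -0.0336      0.1008
  Equil         3.144      0.8488
  solve Keq expr → x = 0.0336; check Q = 0.1945
Then change container volume by factor 0.8 (V_new/V_old).
Step 3:
                    B           G
  Initial        3.93       1.061
  Change      0.04766      -0.143
  Equil         3.977       0.918
  solve Keq expr → x = -0.04766; check Q = 0.1945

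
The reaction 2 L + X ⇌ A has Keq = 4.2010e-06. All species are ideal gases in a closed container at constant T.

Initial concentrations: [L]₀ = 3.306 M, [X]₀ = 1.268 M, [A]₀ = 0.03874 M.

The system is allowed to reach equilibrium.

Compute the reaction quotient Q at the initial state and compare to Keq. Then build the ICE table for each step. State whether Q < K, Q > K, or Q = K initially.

Q₀ = 0.002795 vs Keq = 4.2010e-06 ⇒ Q>K, reverse
Step 1:
                  L         X         A
  init        3.306     1.268   0.03874
  Δ         0.07735   0.03868  -0.03868
  eq          3.383     1.307 6.2837e-05
  solve Keq expr → x = -0.03868; check Q = 4.2010e-06

Q₀ = 0.002795; Q > K (proceeds reverse)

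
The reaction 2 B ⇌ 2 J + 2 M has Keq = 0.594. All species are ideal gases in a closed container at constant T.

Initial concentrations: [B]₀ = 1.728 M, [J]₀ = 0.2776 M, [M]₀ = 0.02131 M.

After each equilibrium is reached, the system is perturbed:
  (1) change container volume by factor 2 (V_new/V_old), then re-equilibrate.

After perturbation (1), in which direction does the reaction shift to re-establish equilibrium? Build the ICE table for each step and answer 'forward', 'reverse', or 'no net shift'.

Direction: forward

Q₀ = 1.1720e-05 vs Keq = 0.594 ⇒ Q<K, forward
Step 1:
                  B         J         M
  Initial     1.728    0.2776   0.02131
  Change    -0.7348    0.7348    0.7348
  Equil      0.9932     1.012    0.7561
  solve Keq expr → x = 0.3674; check Q = 0.594
Then change container volume by factor 2 (V_new/V_old).
Step 2:
                  B         J         M
  Initial    0.4966    0.5062    0.3781
  Change    -0.1085    0.1085    0.1085
  Equil      0.3881    0.6147    0.4866
  solve Keq expr → x = 0.05426; check Q = 0.594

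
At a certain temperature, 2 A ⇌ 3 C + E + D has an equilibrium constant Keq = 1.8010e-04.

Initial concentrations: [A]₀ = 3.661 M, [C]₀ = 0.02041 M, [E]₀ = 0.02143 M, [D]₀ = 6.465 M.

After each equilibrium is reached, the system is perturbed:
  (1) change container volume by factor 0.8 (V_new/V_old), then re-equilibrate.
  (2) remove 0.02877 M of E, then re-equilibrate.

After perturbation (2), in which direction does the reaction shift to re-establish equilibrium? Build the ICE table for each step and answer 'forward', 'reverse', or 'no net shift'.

Direction: forward

Q₀ = 8.7886e-08 vs Keq = 1.8010e-04 ⇒ Q<K, forward
Step 1:
                   A          C          E          D
  I            3.661    0.02041    0.02143      6.465
  C         -0.09976     0.1496    0.04988    0.04988
  E            3.561       0.17    0.07131      6.515
  solve Keq expr → x = 0.04988; check Q = 1.8010e-04
Then change container volume by factor 0.8 (V_new/V_old).
Step 2:
                   A          C          E          D
  I            4.452     0.2126    0.08913      8.144
  C          0.02263   -0.03395   -0.01132   -0.01132
  E            4.474     0.1786    0.07782      8.132
  solve Keq expr → x = -0.01132; check Q = 1.8010e-04
Then remove 0.02877 M of E.
Step 3:
                   A          C          E          D
  I            4.474     0.1786    0.04905      8.132
  C         -0.01361    0.02042   0.006806   0.006806
  E            4.461      0.199    0.05585      8.139
  solve Keq expr → x = 0.006806; check Q = 1.8010e-04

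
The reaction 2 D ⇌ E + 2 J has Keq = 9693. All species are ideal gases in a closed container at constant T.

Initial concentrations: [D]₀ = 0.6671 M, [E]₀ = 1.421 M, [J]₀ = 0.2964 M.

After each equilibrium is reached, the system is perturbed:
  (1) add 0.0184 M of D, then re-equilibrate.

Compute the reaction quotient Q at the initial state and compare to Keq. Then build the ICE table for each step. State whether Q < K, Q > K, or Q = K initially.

Q₀ = 0.2805 vs Keq = 9693 ⇒ Q<K, forward
Step 1:
                    D           E           J
  init         0.6671       1.421      0.2964
  Δ           -0.6543      0.3272      0.6543
  eq          0.01277       1.748      0.9507
  solve Keq expr → x = 0.3272; check Q = 9693
Then add 0.0184 M of D.
Step 2:
                    D           E           J
  init        0.03117       1.748      0.9507
  Δ          -0.01812    0.009061     0.01812
  eq          0.01304       1.757      0.9689
  solve Keq expr → x = 0.009061; check Q = 9693

Q₀ = 0.2805; Q < K (proceeds forward)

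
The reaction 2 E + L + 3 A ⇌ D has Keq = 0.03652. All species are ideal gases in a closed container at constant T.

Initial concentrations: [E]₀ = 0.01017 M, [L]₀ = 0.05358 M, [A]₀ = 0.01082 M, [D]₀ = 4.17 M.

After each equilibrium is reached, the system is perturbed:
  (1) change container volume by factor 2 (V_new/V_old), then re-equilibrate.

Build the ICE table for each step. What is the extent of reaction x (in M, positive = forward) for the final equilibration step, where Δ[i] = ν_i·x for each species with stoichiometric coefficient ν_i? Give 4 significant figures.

Q₀ = 5.9403e+11 vs Keq = 0.03652 ⇒ Q>K, reverse
Step 1:
                  E         L         A         D
  init      0.01017   0.05358   0.01082      4.17
  Δ           1.909    0.9543     2.863   -0.9543
  eq          1.919     1.008     2.874     3.216
  solve Keq expr → x = -0.9543; check Q = 0.03652
Then change container volume by factor 2 (V_new/V_old).
Step 2:
                  E         L         A         D
  init       0.9594    0.5039     1.437     1.608
  Δ          0.6879    0.3439     1.032   -0.3439
  eq          1.647    0.8479     2.469     1.264
  solve Keq expr → x = -0.3439; check Q = 0.03652

x = -0.3439 M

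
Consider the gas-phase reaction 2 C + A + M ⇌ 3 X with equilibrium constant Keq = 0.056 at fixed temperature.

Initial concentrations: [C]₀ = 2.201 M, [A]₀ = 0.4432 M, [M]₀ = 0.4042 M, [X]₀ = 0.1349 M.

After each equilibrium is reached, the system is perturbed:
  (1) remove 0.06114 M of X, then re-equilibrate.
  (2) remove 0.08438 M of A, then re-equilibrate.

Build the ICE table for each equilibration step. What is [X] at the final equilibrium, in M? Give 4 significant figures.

[X]_eq = 0.2841 M

Q₀ = 0.002829 vs Keq = 0.056 ⇒ Q<K, forward
Step 1:
                  C         A         M         X
  init        2.201    0.4432    0.4042    0.1349
  Δ         -0.1213  -0.06067  -0.06067     0.182
  eq           2.08    0.3825    0.3435    0.3169
  solve Keq expr → x = 0.06067; check Q = 0.056
Then remove 0.06114 M of X.
Step 2:
                  C         A         M         X
  init         2.08    0.3825    0.3435    0.2558
  Δ         -0.0323  -0.01615  -0.01615   0.04845
  eq          2.047    0.3664    0.3274    0.3042
  solve Keq expr → x = 0.01615; check Q = 0.056
Then remove 0.08438 M of A.
Step 3:
                  C         A         M         X
  init        2.047     0.282    0.3274    0.3042
  Δ          0.0134  0.006698  0.006698  -0.02009
  eq          2.061    0.2887    0.3341    0.2841
  solve Keq expr → x = -0.006698; check Q = 0.056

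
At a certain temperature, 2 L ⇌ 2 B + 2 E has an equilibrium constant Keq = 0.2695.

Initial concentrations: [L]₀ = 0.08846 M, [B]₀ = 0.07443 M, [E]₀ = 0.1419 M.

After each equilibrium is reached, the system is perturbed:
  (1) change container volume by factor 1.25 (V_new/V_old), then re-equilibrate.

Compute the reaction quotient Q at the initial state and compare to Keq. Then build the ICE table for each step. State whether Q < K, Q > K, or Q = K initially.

Q₀ = 0.01425 vs Keq = 0.2695 ⇒ Q<K, forward
Step 1:
                   L          B          E
  init       0.08846    0.07443     0.1419
  Δ         -0.04529    0.04529    0.04529
  eq         0.04317     0.1197     0.1872
  solve Keq expr → x = 0.02265; check Q = 0.2695
Then change container volume by factor 1.25 (V_new/V_old).
Step 2:
                   L          B          E
  init       0.03454    0.09578     0.1498
  Δ        -0.004661   0.004661   0.004661
  eq         0.02987     0.1004     0.1544
  solve Keq expr → x = 0.00233; check Q = 0.2695

Q₀ = 0.01425; Q < K (proceeds forward)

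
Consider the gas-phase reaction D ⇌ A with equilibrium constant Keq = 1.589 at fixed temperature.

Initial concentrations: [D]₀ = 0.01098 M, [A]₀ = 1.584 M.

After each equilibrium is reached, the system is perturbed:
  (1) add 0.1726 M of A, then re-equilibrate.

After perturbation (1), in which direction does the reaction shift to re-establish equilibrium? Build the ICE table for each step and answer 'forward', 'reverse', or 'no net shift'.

Q₀ = 144.3 vs Keq = 1.589 ⇒ Q>K, reverse
Step 1:
                   D          A
  I          0.01098      1.584
  C           0.6051    -0.6051
  E           0.6161     0.9789
  solve Keq expr → x = -0.6051; check Q = 1.589
Then add 0.1726 M of A.
Step 2:
                   D          A
  I           0.6161      1.152
  C          0.06667   -0.06667
  E           0.6827      1.085
  solve Keq expr → x = -0.06667; check Q = 1.589

Direction: reverse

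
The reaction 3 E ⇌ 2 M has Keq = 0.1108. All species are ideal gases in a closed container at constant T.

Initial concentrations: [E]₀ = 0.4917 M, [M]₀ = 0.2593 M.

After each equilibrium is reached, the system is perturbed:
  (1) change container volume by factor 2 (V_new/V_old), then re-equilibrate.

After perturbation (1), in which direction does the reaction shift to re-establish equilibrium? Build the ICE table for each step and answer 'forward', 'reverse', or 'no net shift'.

Direction: reverse

Q₀ = 0.5656 vs Keq = 0.1108 ⇒ Q>K, reverse
Step 1:
                  E         M
  Initial    0.4917    0.2593
  Change     0.1389  -0.09261
  Equil      0.6306    0.1667
  solve Keq expr → x = -0.0463; check Q = 0.1108
Then change container volume by factor 2 (V_new/V_old).
Step 2:
                  E         M
  Initial    0.3153   0.08335
  Change    0.02562  -0.01708
  Equil      0.3409   0.06626
  solve Keq expr → x = -0.008542; check Q = 0.1108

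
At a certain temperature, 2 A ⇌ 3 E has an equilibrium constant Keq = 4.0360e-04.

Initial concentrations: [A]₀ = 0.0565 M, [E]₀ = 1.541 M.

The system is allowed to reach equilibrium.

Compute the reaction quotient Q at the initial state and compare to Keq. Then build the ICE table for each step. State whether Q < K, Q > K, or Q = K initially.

Q₀ = 1146; Q > K (proceeds reverse)

Q₀ = 1146 vs Keq = 4.0360e-04 ⇒ Q>K, reverse
Step 1:
                   A          E
  init        0.0565      1.541
  Δ            0.977     -1.465
  eq           1.033    0.07554
  solve Keq expr → x = -0.4885; check Q = 4.0360e-04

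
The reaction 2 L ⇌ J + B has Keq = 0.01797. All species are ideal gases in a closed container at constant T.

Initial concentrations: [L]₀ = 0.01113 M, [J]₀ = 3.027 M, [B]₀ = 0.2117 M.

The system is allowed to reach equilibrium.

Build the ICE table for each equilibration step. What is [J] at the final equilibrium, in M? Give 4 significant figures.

Q₀ = 5173 vs Keq = 0.01797 ⇒ Q>K, reverse
Step 1:
                  L         J         B
  Initial   0.01113     3.027    0.2117
  Change      0.421   -0.2105   -0.2105
  Equil      0.4321     2.816  0.001192
  solve Keq expr → x = -0.2105; check Q = 0.01797

[J]_eq = 2.816 M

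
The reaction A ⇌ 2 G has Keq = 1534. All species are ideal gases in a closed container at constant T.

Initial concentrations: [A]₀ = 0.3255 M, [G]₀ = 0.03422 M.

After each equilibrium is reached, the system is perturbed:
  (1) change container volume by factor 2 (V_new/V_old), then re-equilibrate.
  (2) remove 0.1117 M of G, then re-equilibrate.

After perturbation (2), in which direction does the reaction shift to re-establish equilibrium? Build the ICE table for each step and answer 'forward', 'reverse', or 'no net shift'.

Direction: forward

Q₀ = 0.003598 vs Keq = 1534 ⇒ Q<K, forward
Step 1:
                    A           G
  init         0.3255     0.03422
  Δ           -0.3252      0.6504
  eq       3.0553e-04      0.6846
  solve Keq expr → x = 0.3252; check Q = 1534
Then change container volume by factor 2 (V_new/V_old).
Step 2:
                    A           G
  init     1.5277e-04      0.3423
  Δ       -7.6315e-05  1.5263e-04
  eq       7.6452e-05      0.3425
  solve Keq expr → x = 7.6315e-05; check Q = 1534
Then remove 0.1117 M of G.
Step 3:
                    A           G
  init     7.6452e-05      0.2308
  Δ       -4.1714e-05  8.3428e-05
  eq       3.4738e-05      0.2308
  solve Keq expr → x = 4.1714e-05; check Q = 1534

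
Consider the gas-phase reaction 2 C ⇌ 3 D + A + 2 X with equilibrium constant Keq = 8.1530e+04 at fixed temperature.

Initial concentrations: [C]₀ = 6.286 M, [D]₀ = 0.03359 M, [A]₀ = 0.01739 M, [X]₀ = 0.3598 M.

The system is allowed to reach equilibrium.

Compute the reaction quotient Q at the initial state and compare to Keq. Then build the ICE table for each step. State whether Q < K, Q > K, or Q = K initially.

Q₀ = 2.1593e-09 vs Keq = 8.1530e+04 ⇒ Q<K, forward
Step 1:
                  C         D         A         X
  Initial     6.286   0.03359   0.01739    0.3598
  Change      -5.48     8.221      2.74      5.48
  Equil      0.8055     8.254     2.758      5.84
  solve Keq expr → x = 2.74; check Q = 8.1530e+04

Q₀ = 2.1593e-09; Q < K (proceeds forward)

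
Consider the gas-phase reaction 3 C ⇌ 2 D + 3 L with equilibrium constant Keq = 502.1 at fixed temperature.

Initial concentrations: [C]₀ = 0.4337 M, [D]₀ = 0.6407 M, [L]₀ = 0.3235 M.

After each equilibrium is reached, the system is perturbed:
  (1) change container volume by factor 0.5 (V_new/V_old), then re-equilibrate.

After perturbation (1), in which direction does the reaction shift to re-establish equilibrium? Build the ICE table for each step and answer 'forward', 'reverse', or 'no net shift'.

Q₀ = 0.1704 vs Keq = 502.1 ⇒ Q<K, forward
Step 1:
                    C           D           L
  init         0.4337      0.6407      0.3235
  Δ           -0.3554      0.2369      0.3554
  eq           0.0783      0.8776      0.6789
  solve Keq expr → x = 0.1185; check Q = 502.1
Then change container volume by factor 0.5 (V_new/V_old).
Step 2:
                    C           D           L
  init         0.1566       1.755       1.358
  Δ           0.07401    -0.04934    -0.07401
  eq           0.2306       1.706       1.284
  solve Keq expr → x = -0.02467; check Q = 502.1

Direction: reverse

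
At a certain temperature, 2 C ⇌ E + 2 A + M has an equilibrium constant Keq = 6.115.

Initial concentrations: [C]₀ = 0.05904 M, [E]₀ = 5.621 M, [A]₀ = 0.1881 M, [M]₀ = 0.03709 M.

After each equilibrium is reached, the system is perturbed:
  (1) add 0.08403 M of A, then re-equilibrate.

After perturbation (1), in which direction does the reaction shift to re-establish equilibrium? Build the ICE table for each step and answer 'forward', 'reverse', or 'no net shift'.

Q₀ = 2.116 vs Keq = 6.115 ⇒ Q<K, forward
Step 1:
                  C         E         A         M
  init      0.05904     5.621    0.1881   0.03709
  Δ        -0.01702  0.008508   0.01702  0.008508
  eq        0.04202      5.63    0.2051    0.0456
  solve Keq expr → x = 0.008508; check Q = 6.115
Then add 0.08403 M of A.
Step 2:
                  C         E         A         M
  init      0.04202      5.63    0.2891    0.0456
  Δ         0.01125 -0.005627  -0.01125 -0.005627
  eq        0.05328     5.624    0.2779   0.03997
  solve Keq expr → x = -0.005627; check Q = 6.115

Direction: reverse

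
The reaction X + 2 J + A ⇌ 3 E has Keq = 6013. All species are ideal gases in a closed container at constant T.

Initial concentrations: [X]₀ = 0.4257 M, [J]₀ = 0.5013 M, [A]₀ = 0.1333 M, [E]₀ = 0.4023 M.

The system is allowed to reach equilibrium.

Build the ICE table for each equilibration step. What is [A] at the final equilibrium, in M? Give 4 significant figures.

Q₀ = 4.566 vs Keq = 6013 ⇒ Q<K, forward
Step 1:
                  X         J         A         E
  I          0.4257    0.5013    0.1333    0.4023
  C         -0.1287   -0.2574   -0.1287    0.3861
  E           0.297    0.2439  0.004611    0.7884
  solve Keq expr → x = 0.1287; check Q = 6013

[A]_eq = 0.004611 M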